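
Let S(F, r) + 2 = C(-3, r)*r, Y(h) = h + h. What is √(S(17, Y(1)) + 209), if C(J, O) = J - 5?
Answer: √191 ≈ 13.820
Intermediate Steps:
C(J, O) = -5 + J
Y(h) = 2*h
S(F, r) = -2 - 8*r (S(F, r) = -2 + (-5 - 3)*r = -2 - 8*r)
√(S(17, Y(1)) + 209) = √((-2 - 16) + 209) = √(-18 + 209) = √191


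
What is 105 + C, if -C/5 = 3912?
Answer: -19455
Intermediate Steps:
C = -19560 (C = -5*3912 = -19560)
105 + C = 105 - 19560 = -19455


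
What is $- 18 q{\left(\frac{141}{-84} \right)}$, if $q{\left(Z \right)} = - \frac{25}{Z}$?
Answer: $- \frac{12600}{47} \approx -268.08$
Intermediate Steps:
$- 18 q{\left(\frac{141}{-84} \right)} = - 18 \left(- \frac{25}{141 \frac{1}{-84}}\right) = - 18 \left(- \frac{25}{141 \left(- \frac{1}{84}\right)}\right) = - 18 \left(- \frac{25}{- \frac{47}{28}}\right) = - 18 \left(\left(-25\right) \left(- \frac{28}{47}\right)\right) = \left(-18\right) \frac{700}{47} = - \frac{12600}{47}$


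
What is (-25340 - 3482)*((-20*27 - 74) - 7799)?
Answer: 242479486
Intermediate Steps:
(-25340 - 3482)*((-20*27 - 74) - 7799) = -28822*((-540 - 74) - 7799) = -28822*(-614 - 7799) = -28822*(-8413) = 242479486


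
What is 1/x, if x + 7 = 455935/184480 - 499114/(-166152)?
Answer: -109470432/166896371 ≈ -0.65592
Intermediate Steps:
x = -166896371/109470432 (x = -7 + (455935/184480 - 499114/(-166152)) = -7 + (455935*(1/184480) - 499114*(-1/166152)) = -7 + (91187/36896 + 35651/11868) = -7 + 599396653/109470432 = -166896371/109470432 ≈ -1.5246)
1/x = 1/(-166896371/109470432) = -109470432/166896371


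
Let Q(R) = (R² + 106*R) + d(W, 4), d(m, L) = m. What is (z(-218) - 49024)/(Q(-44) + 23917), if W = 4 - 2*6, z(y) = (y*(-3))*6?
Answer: -45100/21181 ≈ -2.1293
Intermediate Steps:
z(y) = -18*y (z(y) = -3*y*6 = -18*y)
W = -8 (W = 4 - 12 = -8)
Q(R) = -8 + R² + 106*R (Q(R) = (R² + 106*R) - 8 = -8 + R² + 106*R)
(z(-218) - 49024)/(Q(-44) + 23917) = (-18*(-218) - 49024)/((-8 + (-44)² + 106*(-44)) + 23917) = (3924 - 49024)/((-8 + 1936 - 4664) + 23917) = -45100/(-2736 + 23917) = -45100/21181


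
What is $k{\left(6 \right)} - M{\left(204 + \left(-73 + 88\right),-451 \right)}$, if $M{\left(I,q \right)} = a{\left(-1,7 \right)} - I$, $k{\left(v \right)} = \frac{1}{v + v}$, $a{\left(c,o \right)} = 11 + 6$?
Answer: $\frac{2425}{12} \approx 202.08$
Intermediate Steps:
$a{\left(c,o \right)} = 17$
$k{\left(v \right)} = \frac{1}{2 v}$
$M{\left(I,q \right)} = 17 - I$
$k{\left(6 \right)} - M{\left(204 + \left(-73 + 88\right),-451 \right)} = \frac{1}{2 \cdot 6} - \left(17 - \left(204 + \left(-73 + 88\right)\right)\right) = \frac{1}{2} \cdot \frac{1}{6} - \left(17 - \left(204 + 15\right)\right) = \frac{1}{12} - \left(17 - 219\right) = \frac{1}{12} - -202 = \frac{1}{12} + 202 = \frac{2425}{12}$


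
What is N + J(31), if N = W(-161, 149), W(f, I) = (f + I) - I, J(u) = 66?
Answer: -95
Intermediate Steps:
W(f, I) = f (W(f, I) = (I + f) - I = f)
N = -161
N + J(31) = -161 + 66 = -95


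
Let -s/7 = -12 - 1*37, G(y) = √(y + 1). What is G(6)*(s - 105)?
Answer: 238*√7 ≈ 629.69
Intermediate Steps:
G(y) = √(1 + y)
s = 343 (s = -7*(-12 - 1*37) = -7*(-12 - 37) = -7*(-49) = 343)
G(6)*(s - 105) = √(1 + 6)*(343 - 105) = √7*238 = 238*√7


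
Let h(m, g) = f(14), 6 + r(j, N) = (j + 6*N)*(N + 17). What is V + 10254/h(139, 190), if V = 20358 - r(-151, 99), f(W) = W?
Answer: -212041/7 ≈ -30292.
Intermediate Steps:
r(j, N) = -6 + (17 + N)*(j + 6*N) (r(j, N) = -6 + (j + 6*N)*(N + 17) = -6 + (j + 6*N)*(17 + N) = -6 + (17 + N)*(j + 6*N))
h(m, g) = 14
V = -31024 (V = 20358 - (-6 + 6*99² + 17*(-151) + 102*99 + 99*(-151)) = 20358 - (-6 + 6*9801 - 2567 + 10098 - 14949) = 20358 - (-6 + 58806 - 2567 + 10098 - 14949) = 20358 - 1*51382 = 20358 - 51382 = -31024)
V + 10254/h(139, 190) = -31024 + 10254/14 = -31024 + 10254*(1/14) = -31024 + 5127/7 = -212041/7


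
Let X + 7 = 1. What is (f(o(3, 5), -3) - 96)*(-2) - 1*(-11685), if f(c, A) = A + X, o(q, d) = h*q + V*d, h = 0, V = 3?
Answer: 11895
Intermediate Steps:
X = -6 (X = -7 + 1 = -6)
o(q, d) = 3*d (o(q, d) = 0*q + 3*d = 0 + 3*d = 3*d)
f(c, A) = -6 + A (f(c, A) = A - 6 = -6 + A)
(f(o(3, 5), -3) - 96)*(-2) - 1*(-11685) = ((-6 - 3) - 96)*(-2) - 1*(-11685) = (-9 - 96)*(-2) + 11685 = -105*(-2) + 11685 = 210 + 11685 = 11895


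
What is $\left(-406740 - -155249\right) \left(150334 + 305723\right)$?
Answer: $-114694230987$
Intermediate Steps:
$\left(-406740 - -155249\right) \left(150334 + 305723\right) = \left(-406740 + 155249\right) 456057 = \left(-251491\right) 456057 = -114694230987$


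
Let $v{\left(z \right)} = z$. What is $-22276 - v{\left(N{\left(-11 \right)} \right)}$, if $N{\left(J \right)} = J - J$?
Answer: $-22276$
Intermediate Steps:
$N{\left(J \right)} = 0$
$-22276 - v{\left(N{\left(-11 \right)} \right)} = -22276 - 0 = -22276 + 0 = -22276$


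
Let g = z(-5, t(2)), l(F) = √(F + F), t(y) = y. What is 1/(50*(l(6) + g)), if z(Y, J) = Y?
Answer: -1/130 - √3/325 ≈ -0.013022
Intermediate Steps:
l(F) = √2*√F (l(F) = √(2*F) = √2*√F)
g = -5
1/(50*(l(6) + g)) = 1/(50*(√2*√6 - 5)) = 1/(50*(2*√3 - 5)) = 1/(50*(-5 + 2*√3)) = 1/(-250 + 100*√3)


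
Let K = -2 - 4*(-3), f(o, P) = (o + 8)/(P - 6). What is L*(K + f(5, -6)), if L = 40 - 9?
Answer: 3317/12 ≈ 276.42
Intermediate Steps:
f(o, P) = (8 + o)/(-6 + P)
L = 31
K = 10 (K = -2 + 12 = 10)
L*(K + f(5, -6)) = 31*(10 + (8 + 5)/(-6 - 6)) = 31*(10 + 13/(-12)) = 31*(10 - 1/12*13) = 31*(10 - 13/12) = 31*(107/12) = 3317/12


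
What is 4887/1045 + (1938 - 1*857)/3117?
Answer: 16362424/3257265 ≈ 5.0234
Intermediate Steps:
4887/1045 + (1938 - 1*857)/3117 = 4887*(1/1045) + (1938 - 857)*(1/3117) = 4887/1045 + 1081*(1/3117) = 4887/1045 + 1081/3117 = 16362424/3257265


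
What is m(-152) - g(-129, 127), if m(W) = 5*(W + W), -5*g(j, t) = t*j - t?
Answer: -4822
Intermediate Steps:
g(j, t) = t/5 - j*t/5 (g(j, t) = -(t*j - t)/5 = -(j*t - t)/5 = -(-t + j*t)/5 = t/5 - j*t/5)
m(W) = 10*W (m(W) = 5*(2*W) = 10*W)
m(-152) - g(-129, 127) = 10*(-152) - 127*(1 - 1*(-129))/5 = -1520 - 127*(1 + 129)/5 = -1520 - 127*130/5 = -1520 - 1*3302 = -1520 - 3302 = -4822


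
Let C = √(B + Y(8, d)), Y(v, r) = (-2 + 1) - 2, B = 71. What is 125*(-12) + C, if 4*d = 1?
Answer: -1500 + 2*√17 ≈ -1491.8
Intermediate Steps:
d = ¼ (d = (¼)*1 = ¼ ≈ 0.25000)
Y(v, r) = -3 (Y(v, r) = -1 - 2 = -3)
C = 2*√17 (C = √(71 - 3) = √68 = 2*√17 ≈ 8.2462)
125*(-12) + C = 125*(-12) + 2*√17 = -1500 + 2*√17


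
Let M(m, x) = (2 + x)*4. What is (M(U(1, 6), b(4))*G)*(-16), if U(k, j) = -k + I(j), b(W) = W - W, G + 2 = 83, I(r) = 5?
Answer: -10368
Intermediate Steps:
G = 81 (G = -2 + 83 = 81)
b(W) = 0
U(k, j) = 5 - k (U(k, j) = -k + 5 = 5 - k)
M(m, x) = 8 + 4*x
(M(U(1, 6), b(4))*G)*(-16) = ((8 + 4*0)*81)*(-16) = ((8 + 0)*81)*(-16) = (8*81)*(-16) = 648*(-16) = -10368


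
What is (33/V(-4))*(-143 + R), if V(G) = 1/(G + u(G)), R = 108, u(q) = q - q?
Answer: 4620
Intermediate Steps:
u(q) = 0
V(G) = 1/G (V(G) = 1/(G + 0) = 1/G)
(33/V(-4))*(-143 + R) = (33/(1/(-4)))*(-143 + 108) = (33/(-¼))*(-35) = (33*(-4))*(-35) = -132*(-35) = 4620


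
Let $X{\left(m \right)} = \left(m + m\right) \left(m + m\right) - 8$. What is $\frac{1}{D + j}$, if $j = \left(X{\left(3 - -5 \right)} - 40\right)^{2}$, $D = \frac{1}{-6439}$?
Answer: $\frac{6439}{278576895} \approx 2.3114 \cdot 10^{-5}$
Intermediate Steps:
$X{\left(m \right)} = -8 + 4 m^{2}$ ($X{\left(m \right)} = 2 m 2 m - 8 = 4 m^{2} - 8 = -8 + 4 m^{2}$)
$D = - \frac{1}{6439} \approx -0.0001553$
$j = 43264$ ($j = \left(\left(-8 + 4 \left(3 - -5\right)^{2}\right) - 40\right)^{2} = \left(\left(-8 + 4 \left(3 + 5\right)^{2}\right) - 40\right)^{2} = \left(\left(-8 + 4 \cdot 8^{2}\right) - 40\right)^{2} = \left(\left(-8 + 4 \cdot 64\right) - 40\right)^{2} = \left(\left(-8 + 256\right) - 40\right)^{2} = \left(248 - 40\right)^{2} = 208^{2} = 43264$)
$\frac{1}{D + j} = \frac{1}{- \frac{1}{6439} + 43264} = \frac{1}{\frac{278576895}{6439}} = \frac{6439}{278576895}$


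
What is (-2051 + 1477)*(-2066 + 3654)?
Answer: -911512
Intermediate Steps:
(-2051 + 1477)*(-2066 + 3654) = -574*1588 = -911512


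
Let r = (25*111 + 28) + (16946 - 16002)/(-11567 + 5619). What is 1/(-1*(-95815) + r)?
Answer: 1487/146644730 ≈ 1.0140e-5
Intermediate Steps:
r = 4167825/1487 (r = (2775 + 28) + 944/(-5948) = 2803 + 944*(-1/5948) = 2803 - 236/1487 = 4167825/1487 ≈ 2802.8)
1/(-1*(-95815) + r) = 1/(-1*(-95815) + 4167825/1487) = 1/(95815 + 4167825/1487) = 1/(146644730/1487) = 1487/146644730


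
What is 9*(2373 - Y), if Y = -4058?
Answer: 57879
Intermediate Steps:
9*(2373 - Y) = 9*(2373 - 1*(-4058)) = 9*(2373 + 4058) = 9*6431 = 57879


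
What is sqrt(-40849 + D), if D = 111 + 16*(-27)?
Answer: I*sqrt(41170) ≈ 202.9*I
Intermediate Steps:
D = -321 (D = 111 - 432 = -321)
sqrt(-40849 + D) = sqrt(-40849 - 321) = sqrt(-41170) = I*sqrt(41170)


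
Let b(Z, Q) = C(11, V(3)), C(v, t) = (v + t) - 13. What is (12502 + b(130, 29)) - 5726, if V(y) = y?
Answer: 6777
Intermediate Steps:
C(v, t) = -13 + t + v (C(v, t) = (t + v) - 13 = -13 + t + v)
b(Z, Q) = 1 (b(Z, Q) = -13 + 3 + 11 = 1)
(12502 + b(130, 29)) - 5726 = (12502 + 1) - 5726 = 12503 - 5726 = 6777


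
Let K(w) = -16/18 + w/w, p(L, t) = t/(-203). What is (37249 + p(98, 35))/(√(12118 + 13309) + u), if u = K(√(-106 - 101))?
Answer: -4860972/29863997 + 43748748*√25427/29863997 ≈ 233.43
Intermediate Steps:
p(L, t) = -t/203 (p(L, t) = t*(-1/203) = -t/203)
K(w) = ⅑ (K(w) = -16*1/18 + 1 = -8/9 + 1 = ⅑)
u = ⅑ ≈ 0.11111
(37249 + p(98, 35))/(√(12118 + 13309) + u) = (37249 - 1/203*35)/(√(12118 + 13309) + ⅑) = (37249 - 5/29)/(√25427 + ⅑) = 1080216/(29*(⅑ + √25427))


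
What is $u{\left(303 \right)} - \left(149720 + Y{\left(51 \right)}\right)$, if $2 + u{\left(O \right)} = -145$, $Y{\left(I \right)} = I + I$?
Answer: $-149969$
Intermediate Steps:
$Y{\left(I \right)} = 2 I$
$u{\left(O \right)} = -147$ ($u{\left(O \right)} = -2 - 145 = -147$)
$u{\left(303 \right)} - \left(149720 + Y{\left(51 \right)}\right) = -147 - \left(149720 + 2 \cdot 51\right) = -147 - \left(149720 + 102\right) = -147 - 149822 = -149969$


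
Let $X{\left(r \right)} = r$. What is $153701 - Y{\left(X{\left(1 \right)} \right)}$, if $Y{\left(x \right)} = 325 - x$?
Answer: $153377$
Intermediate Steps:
$153701 - Y{\left(X{\left(1 \right)} \right)} = 153701 - \left(325 - 1\right) = 153701 - 324 = 153377$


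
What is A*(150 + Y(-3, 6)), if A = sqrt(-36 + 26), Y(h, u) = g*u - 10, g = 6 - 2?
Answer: 164*I*sqrt(10) ≈ 518.61*I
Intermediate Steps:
g = 4
Y(h, u) = -10 + 4*u (Y(h, u) = 4*u - 10 = -10 + 4*u)
A = I*sqrt(10) (A = sqrt(-10) = I*sqrt(10) ≈ 3.1623*I)
A*(150 + Y(-3, 6)) = (I*sqrt(10))*(150 + (-10 + 4*6)) = (I*sqrt(10))*(150 + (-10 + 24)) = (I*sqrt(10))*(150 + 14) = (I*sqrt(10))*164 = 164*I*sqrt(10)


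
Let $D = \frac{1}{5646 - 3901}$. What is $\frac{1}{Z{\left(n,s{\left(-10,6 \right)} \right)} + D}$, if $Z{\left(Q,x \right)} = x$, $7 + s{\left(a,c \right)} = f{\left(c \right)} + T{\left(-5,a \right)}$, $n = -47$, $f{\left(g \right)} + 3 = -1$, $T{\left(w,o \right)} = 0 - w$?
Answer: $- \frac{1745}{10469} \approx -0.16668$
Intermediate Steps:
$T{\left(w,o \right)} = - w$
$f{\left(g \right)} = -4$ ($f{\left(g \right)} = -3 - 1 = -4$)
$D = \frac{1}{1745} \approx 0.00057307$
$s{\left(a,c \right)} = -6$ ($s{\left(a,c \right)} = -7 - -1 = -7 + \left(-4 + 5\right) = -7 + 1 = -6$)
$\frac{1}{Z{\left(n,s{\left(-10,6 \right)} \right)} + D} = \frac{1}{-6 + \frac{1}{1745}} = \frac{1}{- \frac{10469}{1745}} = - \frac{1745}{10469}$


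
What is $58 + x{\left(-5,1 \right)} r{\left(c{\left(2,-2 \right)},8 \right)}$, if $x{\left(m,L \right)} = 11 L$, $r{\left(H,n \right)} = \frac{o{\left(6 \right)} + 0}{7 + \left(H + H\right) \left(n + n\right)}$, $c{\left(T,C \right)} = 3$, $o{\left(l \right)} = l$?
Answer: $\frac{6040}{103} \approx 58.641$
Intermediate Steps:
$r{\left(H,n \right)} = \frac{6}{7 + 4 H n}$ ($r{\left(H,n \right)} = \frac{6 + 0}{7 + \left(H + H\right) \left(n + n\right)} = \frac{6}{7 + 2 H 2 n} = \frac{6}{7 + 4 H n}$)
$58 + x{\left(-5,1 \right)} r{\left(c{\left(2,-2 \right)},8 \right)} = 58 + 11 \cdot 1 \frac{6}{7 + 4 \cdot 3 \cdot 8} = 58 + 11 \frac{6}{7 + 96} = 58 + 11 \cdot \frac{6}{103} = 58 + \frac{66}{103} = \frac{6040}{103}$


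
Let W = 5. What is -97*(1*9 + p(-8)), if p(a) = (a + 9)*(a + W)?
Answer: -582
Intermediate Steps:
p(a) = (5 + a)*(9 + a) (p(a) = (a + 9)*(a + 5) = (9 + a)*(5 + a) = (5 + a)*(9 + a))
-97*(1*9 + p(-8)) = -97*(1*9 + (45 + (-8)² + 14*(-8))) = -97*(9 + (45 + 64 - 112)) = -97*(9 - 3) = -97*6 = -582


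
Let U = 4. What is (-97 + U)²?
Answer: 8649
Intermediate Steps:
(-97 + U)² = (-97 + 4)² = (-93)² = 8649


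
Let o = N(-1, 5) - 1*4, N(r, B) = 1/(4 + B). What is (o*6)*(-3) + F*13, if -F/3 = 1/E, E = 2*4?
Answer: 521/8 ≈ 65.125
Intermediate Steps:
E = 8
o = -35/9 (o = 1/(4 + 5) - 1*4 = 1/9 - 4 = ⅑ - 4 = -35/9 ≈ -3.8889)
F = -3/8 ≈ -0.37500
(o*6)*(-3) + F*13 = -35/9*6*(-3) - 3/8*13 = -70/3*(-3) - 39/8 = 70 - 39/8 = 521/8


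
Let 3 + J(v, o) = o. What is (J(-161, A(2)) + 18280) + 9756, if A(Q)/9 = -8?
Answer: 27961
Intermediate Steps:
A(Q) = -72 (A(Q) = 9*(-8) = -72)
J(v, o) = -3 + o
(J(-161, A(2)) + 18280) + 9756 = ((-3 - 72) + 18280) + 9756 = (-75 + 18280) + 9756 = 18205 + 9756 = 27961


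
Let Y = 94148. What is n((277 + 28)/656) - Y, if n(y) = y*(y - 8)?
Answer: -40516781343/430336 ≈ -94152.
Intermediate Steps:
n(y) = y*(-8 + y)
n((277 + 28)/656) - Y = ((277 + 28)/656)*(-8 + (277 + 28)/656) - 1*94148 = (305*(1/656))*(-8 + 305*(1/656)) - 94148 = 305*(-8 + 305/656)/656 - 94148 = (305/656)*(-4943/656) - 94148 = -1507615/430336 - 94148 = -40516781343/430336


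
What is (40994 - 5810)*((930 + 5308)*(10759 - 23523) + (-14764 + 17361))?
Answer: -2801323164240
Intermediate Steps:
(40994 - 5810)*((930 + 5308)*(10759 - 23523) + (-14764 + 17361)) = 35184*(6238*(-12764) + 2597) = 35184*(-79621832 + 2597) = 35184*(-79619235) = -2801323164240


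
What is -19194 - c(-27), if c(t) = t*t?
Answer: -19923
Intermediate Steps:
c(t) = t²
-19194 - c(-27) = -19194 - 1*(-27)² = -19194 - 1*729 = -19194 - 729 = -19923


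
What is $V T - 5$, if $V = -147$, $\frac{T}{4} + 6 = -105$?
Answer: $65263$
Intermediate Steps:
$T = -444$ ($T = -24 + 4 \left(-105\right) = -24 - 420 = -444$)
$V T - 5 = \left(-147\right) \left(-444\right) - 5 = 65268 - 5 = 65263$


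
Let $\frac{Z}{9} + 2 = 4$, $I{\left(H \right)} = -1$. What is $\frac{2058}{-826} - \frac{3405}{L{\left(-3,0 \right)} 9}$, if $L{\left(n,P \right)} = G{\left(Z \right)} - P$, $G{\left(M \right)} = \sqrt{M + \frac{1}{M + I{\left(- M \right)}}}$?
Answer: $- \frac{147}{59} - \frac{1135 \sqrt{5219}}{921} \approx -91.52$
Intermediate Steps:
$Z = 18$ ($Z = -18 + 9 \cdot 4 = -18 + 36 = 18$)
$G{\left(M \right)} = \sqrt{M + \frac{1}{-1 + M}}$ ($G{\left(M \right)} = \sqrt{M + \frac{1}{M - 1}} = \sqrt{M + \frac{1}{-1 + M}}$)
$L{\left(n,P \right)} = - P + \frac{\sqrt{5219}}{17}$ ($L{\left(n,P \right)} = \sqrt{\frac{1 + 18 \left(-1 + 18\right)}{-1 + 18}} - P = \sqrt{\frac{1 + 18 \cdot 17}{17}} - P = \sqrt{\frac{1 + 306}{17}} - P = \sqrt{\frac{1}{17} \cdot 307} - P = \sqrt{\frac{307}{17}} - P = \frac{\sqrt{5219}}{17} - P = - P + \frac{\sqrt{5219}}{17}$)
$\frac{2058}{-826} - \frac{3405}{L{\left(-3,0 \right)} 9} = \frac{2058}{-826} - \frac{3405}{\left(\left(-1\right) 0 + \frac{\sqrt{5219}}{17}\right) 9} = 2058 \left(- \frac{1}{826}\right) - \frac{3405}{\left(0 + \frac{\sqrt{5219}}{17}\right) 9} = - \frac{147}{59} - \frac{3405}{\frac{\sqrt{5219}}{17} \cdot 9} = - \frac{147}{59} - \frac{3405}{\frac{9}{17} \sqrt{5219}} = - \frac{147}{59} - 3405 \frac{\sqrt{5219}}{2763} = - \frac{147}{59} - \frac{1135 \sqrt{5219}}{921}$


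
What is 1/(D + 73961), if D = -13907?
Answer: 1/60054 ≈ 1.6652e-5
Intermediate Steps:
1/(D + 73961) = 1/(-13907 + 73961) = 1/60054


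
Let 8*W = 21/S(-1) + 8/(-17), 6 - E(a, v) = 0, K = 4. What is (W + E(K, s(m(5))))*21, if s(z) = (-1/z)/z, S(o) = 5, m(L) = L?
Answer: 92337/680 ≈ 135.79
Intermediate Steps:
s(z) = -1/z²
E(a, v) = 6 (E(a, v) = 6 - 1*0 = 6 + 0 = 6)
W = 317/680 (W = (21/5 + 8/(-17))/8 = (21*(⅕) + 8*(-1/17))/8 = (21/5 - 8/17)/8 = (⅛)*(317/85) = 317/680 ≈ 0.46618)
(W + E(K, s(m(5))))*21 = (317/680 + 6)*21 = (4397/680)*21 = 92337/680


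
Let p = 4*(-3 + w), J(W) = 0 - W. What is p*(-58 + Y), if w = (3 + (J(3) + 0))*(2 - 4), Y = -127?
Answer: 2220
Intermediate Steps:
J(W) = -W
w = 0 (w = (3 + (-1*3 + 0))*(2 - 4) = (3 + (-3 + 0))*(-2) = (3 - 3)*(-2) = 0*(-2) = 0)
p = -12 (p = 4*(-3 + 0) = 4*(-3) = -12)
p*(-58 + Y) = -12*(-58 - 127) = -12*(-185) = 2220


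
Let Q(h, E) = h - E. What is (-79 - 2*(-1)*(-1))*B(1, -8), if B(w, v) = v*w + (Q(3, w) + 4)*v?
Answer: 4536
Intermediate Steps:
B(w, v) = v*w + v*(7 - w) (B(w, v) = v*w + ((3 - w) + 4)*v = v*w + (7 - w)*v = v*w + v*(7 - w))
(-79 - 2*(-1)*(-1))*B(1, -8) = (-79 - 2*(-1)*(-1))*(7*(-8)) = (-79 + 2*(-1))*(-56) = (-79 - 2)*(-56) = -81*(-56) = 4536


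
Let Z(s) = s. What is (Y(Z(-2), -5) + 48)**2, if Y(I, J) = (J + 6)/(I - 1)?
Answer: 20449/9 ≈ 2272.1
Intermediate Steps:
Y(I, J) = (6 + J)/(-1 + I)
(Y(Z(-2), -5) + 48)**2 = ((6 - 5)/(-1 - 2) + 48)**2 = (1/(-3) + 48)**2 = (-1/3*1 + 48)**2 = (-1/3 + 48)**2 = (143/3)**2 = 20449/9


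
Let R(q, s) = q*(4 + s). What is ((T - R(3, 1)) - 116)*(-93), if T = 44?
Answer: 8091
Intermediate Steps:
((T - R(3, 1)) - 116)*(-93) = ((44 - 3*(4 + 1)) - 116)*(-93) = ((44 - 3*5) - 116)*(-93) = ((44 - 1*15) - 116)*(-93) = ((44 - 15) - 116)*(-93) = (29 - 116)*(-93) = -87*(-93) = 8091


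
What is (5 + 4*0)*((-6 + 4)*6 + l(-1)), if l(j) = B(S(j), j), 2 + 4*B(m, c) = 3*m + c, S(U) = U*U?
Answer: -60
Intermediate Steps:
S(U) = U**2
B(m, c) = -1/2 + c/4 + 3*m/4 (B(m, c) = -1/2 + (3*m + c)/4 = -1/2 + (c + 3*m)/4 = -1/2 + (c/4 + 3*m/4) = -1/2 + c/4 + 3*m/4)
l(j) = -1/2 + j/4 + 3*j**2/4
(5 + 4*0)*((-6 + 4)*6 + l(-1)) = (5 + 4*0)*((-6 + 4)*6 + (-1/2 + (1/4)*(-1) + (3/4)*(-1)**2)) = (5 + 0)*(-2*6 + (-1/2 - 1/4 + (3/4)*1)) = 5*(-12 + (-1/2 - 1/4 + 3/4)) = 5*(-12 + 0) = 5*(-12) = -60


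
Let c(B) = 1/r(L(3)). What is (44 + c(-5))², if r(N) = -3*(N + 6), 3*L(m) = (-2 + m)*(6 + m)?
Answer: 1408969/729 ≈ 1932.7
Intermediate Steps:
L(m) = (-2 + m)*(6 + m)/3 (L(m) = ((-2 + m)*(6 + m))/3 = (-2 + m)*(6 + m)/3)
r(N) = -18 - 3*N (r(N) = -3*(6 + N) = -18 - 3*N)
c(B) = -1/27 (c(B) = 1/(-18 - 3*(-4 + (⅓)*3² + (4/3)*3)) = 1/(-18 - 3*(-4 + (⅓)*9 + 4)) = 1/(-18 - 3*(-4 + 3 + 4)) = 1/(-18 - 3*3) = 1/(-18 - 9) = 1/(-27) = -1/27)
(44 + c(-5))² = (44 - 1/27)² = (1187/27)² = 1408969/729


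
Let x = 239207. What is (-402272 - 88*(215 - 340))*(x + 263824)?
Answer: -196821945432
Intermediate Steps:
(-402272 - 88*(215 - 340))*(x + 263824) = (-402272 - 88*(215 - 340))*(239207 + 263824) = (-402272 - 88*(-125))*503031 = (-402272 + 11000)*503031 = -391272*503031 = -196821945432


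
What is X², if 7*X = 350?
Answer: 2500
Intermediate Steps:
X = 50 (X = (⅐)*350 = 50)
X² = 50² = 2500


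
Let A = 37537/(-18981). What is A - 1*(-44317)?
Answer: 841143440/18981 ≈ 44315.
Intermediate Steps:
A = -37537/18981 (A = 37537*(-1/18981) = -37537/18981 ≈ -1.9776)
A - 1*(-44317) = -37537/18981 - 1*(-44317) = -37537/18981 + 44317 = 841143440/18981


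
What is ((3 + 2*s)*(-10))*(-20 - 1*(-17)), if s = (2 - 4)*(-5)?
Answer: 690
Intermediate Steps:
s = 10 (s = -2*(-5) = 10)
((3 + 2*s)*(-10))*(-20 - 1*(-17)) = ((3 + 2*10)*(-10))*(-20 - 1*(-17)) = ((3 + 20)*(-10))*(-20 + 17) = (23*(-10))*(-3) = -230*(-3) = 690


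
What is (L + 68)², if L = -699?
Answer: 398161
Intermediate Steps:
(L + 68)² = (-699 + 68)² = (-631)² = 398161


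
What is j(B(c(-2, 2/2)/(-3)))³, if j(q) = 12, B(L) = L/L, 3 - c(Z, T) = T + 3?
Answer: 1728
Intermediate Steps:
c(Z, T) = -T (c(Z, T) = 3 - (T + 3) = 3 - (3 + T) = 3 + (-3 - T) = -T)
B(L) = 1
j(B(c(-2, 2/2)/(-3)))³ = 12³ = 1728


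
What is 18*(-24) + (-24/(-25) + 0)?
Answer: -10776/25 ≈ -431.04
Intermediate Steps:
18*(-24) + (-24/(-25) + 0) = -432 + (-24*(-1/25) + 0) = -432 + (24/25 + 0) = -432 + 24/25 = -10776/25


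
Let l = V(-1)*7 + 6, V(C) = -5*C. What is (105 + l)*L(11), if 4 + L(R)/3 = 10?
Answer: 2628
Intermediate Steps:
L(R) = 18 (L(R) = -12 + 3*10 = -12 + 30 = 18)
l = 41 (l = -5*(-1)*7 + 6 = 5*7 + 6 = 35 + 6 = 41)
(105 + l)*L(11) = (105 + 41)*18 = 146*18 = 2628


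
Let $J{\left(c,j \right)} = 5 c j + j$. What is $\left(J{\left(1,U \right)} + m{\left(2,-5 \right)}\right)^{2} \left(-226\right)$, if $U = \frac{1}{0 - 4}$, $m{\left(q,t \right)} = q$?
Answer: $- \frac{113}{2} \approx -56.5$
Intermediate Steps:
$U = - \frac{1}{4}$ ($U = \frac{1}{-4} = - \frac{1}{4} \approx -0.25$)
$J{\left(c,j \right)} = j + 5 c j$ ($J{\left(c,j \right)} = 5 c j + j = j + 5 c j$)
$\left(J{\left(1,U \right)} + m{\left(2,-5 \right)}\right)^{2} \left(-226\right) = \left(- \frac{1 + 5 \cdot 1}{4} + 2\right)^{2} \left(-226\right) = \left(- \frac{1 + 5}{4} + 2\right)^{2} \left(-226\right) = \left(\left(- \frac{1}{4}\right) 6 + 2\right)^{2} \left(-226\right) = \left(- \frac{3}{2} + 2\right)^{2} \left(-226\right) = \left(\frac{1}{2}\right)^{2} \left(-226\right) = \frac{1}{4} \left(-226\right) = - \frac{113}{2}$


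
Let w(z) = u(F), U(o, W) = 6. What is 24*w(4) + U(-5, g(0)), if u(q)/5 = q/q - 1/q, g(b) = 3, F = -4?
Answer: 156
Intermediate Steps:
u(q) = 5 - 5/q (u(q) = 5*(q/q - 1/q) = 5*(1 - 1/q) = 5 - 5/q)
w(z) = 25/4 (w(z) = 5 - 5/(-4) = 5 - 5*(-1/4) = 5 + 5/4 = 25/4)
24*w(4) + U(-5, g(0)) = 24*(25/4) + 6 = 150 + 6 = 156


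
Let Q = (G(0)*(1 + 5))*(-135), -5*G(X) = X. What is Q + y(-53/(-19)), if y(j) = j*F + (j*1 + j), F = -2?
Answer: 0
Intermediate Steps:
G(X) = -X/5
y(j) = 0 (y(j) = j*(-2) + (j*1 + j) = -2*j + (j + j) = -2*j + 2*j = 0)
Q = 0 (Q = ((-1/5*0)*(1 + 5))*(-135) = (0*6)*(-135) = 0*(-135) = 0)
Q + y(-53/(-19)) = 0 + 0 = 0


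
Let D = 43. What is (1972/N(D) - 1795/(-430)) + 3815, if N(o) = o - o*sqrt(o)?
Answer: 6895457/1806 - 986*sqrt(43)/903 ≈ 3810.9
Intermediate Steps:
N(o) = o - o**(3/2)
(1972/N(D) - 1795/(-430)) + 3815 = (1972/(43 - 43**(3/2)) - 1795/(-430)) + 3815 = (1972/(43 - 43*sqrt(43)) - 1795*(-1/430)) + 3815 = (1972/(43 - 43*sqrt(43)) + 359/86) + 3815 = (359/86 + 1972/(43 - 43*sqrt(43))) + 3815 = 328449/86 + 1972/(43 - 43*sqrt(43))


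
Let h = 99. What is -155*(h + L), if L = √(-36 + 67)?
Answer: -15345 - 155*√31 ≈ -16208.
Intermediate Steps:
L = √31 ≈ 5.5678
-155*(h + L) = -155*(99 + √31) = -15345 - 155*√31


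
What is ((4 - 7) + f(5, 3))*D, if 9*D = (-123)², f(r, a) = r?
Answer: 3362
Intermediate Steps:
D = 1681 (D = (⅑)*(-123)² = (⅑)*15129 = 1681)
((4 - 7) + f(5, 3))*D = ((4 - 7) + 5)*1681 = (-3 + 5)*1681 = 2*1681 = 3362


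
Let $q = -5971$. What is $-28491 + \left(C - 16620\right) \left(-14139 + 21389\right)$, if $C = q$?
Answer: $-163813241$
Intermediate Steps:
$C = -5971$
$-28491 + \left(C - 16620\right) \left(-14139 + 21389\right) = -28491 + \left(-5971 - 16620\right) \left(-14139 + 21389\right) = -28491 - 163784750 = -163813241$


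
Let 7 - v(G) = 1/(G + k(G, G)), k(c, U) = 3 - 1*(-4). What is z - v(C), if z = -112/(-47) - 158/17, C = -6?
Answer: -10316/799 ≈ -12.911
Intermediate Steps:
k(c, U) = 7 (k(c, U) = 3 + 4 = 7)
z = -5522/799 (z = -112*(-1/47) - 158*1/17 = 112/47 - 158/17 = -5522/799 ≈ -6.9111)
v(G) = 7 - 1/(7 + G) (v(G) = 7 - 1/(G + 7) = 7 - 1/(7 + G))
z - v(C) = -5522/799 - (48 + 7*(-6))/(7 - 6) = -5522/799 - (48 - 42)/1 = -5522/799 - 6 = -10316/799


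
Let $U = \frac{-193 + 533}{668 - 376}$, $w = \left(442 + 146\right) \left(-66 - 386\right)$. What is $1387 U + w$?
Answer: $-264161$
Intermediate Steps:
$w = -265776$ ($w = 588 \left(-452\right) = -265776$)
$U = \frac{85}{73}$ ($U = \frac{340}{292} = 340 \cdot \frac{1}{292} = \frac{85}{73} \approx 1.1644$)
$1387 U + w = 1387 \cdot \frac{85}{73} - 265776 = 1615 - 265776 = -264161$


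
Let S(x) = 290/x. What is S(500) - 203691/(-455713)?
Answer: 23400227/22785650 ≈ 1.0270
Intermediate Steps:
S(500) - 203691/(-455713) = 290/500 - 203691/(-455713) = 290*(1/500) - 203691*(-1/455713) = 29/50 + 203691/455713 = 23400227/22785650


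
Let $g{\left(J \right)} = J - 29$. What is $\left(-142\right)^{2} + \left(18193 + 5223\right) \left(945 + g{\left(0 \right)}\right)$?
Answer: $21469220$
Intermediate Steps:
$g{\left(J \right)} = -29 + J$ ($g{\left(J \right)} = J - 29 = -29 + J$)
$\left(-142\right)^{2} + \left(18193 + 5223\right) \left(945 + g{\left(0 \right)}\right) = \left(-142\right)^{2} + \left(18193 + 5223\right) \left(945 + \left(-29 + 0\right)\right) = 20164 + 23416 \left(945 - 29\right) = 20164 + 23416 \cdot 916 = 20164 + 21449056 = 21469220$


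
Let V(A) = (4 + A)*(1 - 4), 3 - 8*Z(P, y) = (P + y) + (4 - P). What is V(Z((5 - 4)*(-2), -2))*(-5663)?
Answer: 560637/8 ≈ 70080.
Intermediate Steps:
Z(P, y) = -⅛ - y/8 (Z(P, y) = 3/8 - ((P + y) + (4 - P))/8 = 3/8 - (4 + y)/8 = 3/8 + (-½ - y/8) = -⅛ - y/8)
V(A) = -12 - 3*A (V(A) = (4 + A)*(-3) = -12 - 3*A)
V(Z((5 - 4)*(-2), -2))*(-5663) = (-12 - 3*(-⅛ - ⅛*(-2)))*(-5663) = (-12 - 3*(-⅛ + ¼))*(-5663) = (-12 - 3*⅛)*(-5663) = (-12 - 3/8)*(-5663) = -99/8*(-5663) = 560637/8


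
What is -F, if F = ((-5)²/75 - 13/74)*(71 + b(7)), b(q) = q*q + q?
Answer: -4445/222 ≈ -20.023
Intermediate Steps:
b(q) = q + q² (b(q) = q² + q = q + q²)
F = 4445/222 (F = ((-5)²/75 - 13/74)*(71 + 7*(1 + 7)) = (25*(1/75) - 13*1/74)*(71 + 7*8) = (⅓ - 13/74)*(71 + 56) = (35/222)*127 = 4445/222 ≈ 20.023)
-F = -1*4445/222 = -4445/222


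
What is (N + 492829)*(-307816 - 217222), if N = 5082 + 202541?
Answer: -367763917176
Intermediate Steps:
N = 207623
(N + 492829)*(-307816 - 217222) = (207623 + 492829)*(-307816 - 217222) = 700452*(-525038) = -367763917176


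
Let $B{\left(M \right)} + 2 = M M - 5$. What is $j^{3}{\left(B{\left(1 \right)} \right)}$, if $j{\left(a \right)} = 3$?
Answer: $27$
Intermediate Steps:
$B{\left(M \right)} = -7 + M^{2}$ ($B{\left(M \right)} = -2 + \left(M M - 5\right) = -2 + \left(M^{2} - 5\right) = -2 + \left(-5 + M^{2}\right) = -7 + M^{2}$)
$j^{3}{\left(B{\left(1 \right)} \right)} = 3^{3} = 27$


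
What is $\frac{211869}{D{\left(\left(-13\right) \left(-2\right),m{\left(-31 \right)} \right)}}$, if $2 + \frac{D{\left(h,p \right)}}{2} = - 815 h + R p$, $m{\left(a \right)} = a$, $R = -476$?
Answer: $- \frac{211869}{12872} \approx -16.46$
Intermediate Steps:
$D{\left(h,p \right)} = -4 - 1630 h - 952 p$ ($D{\left(h,p \right)} = -4 + 2 \left(- 815 h - 476 p\right) = -4 - \left(952 p + 1630 h\right) = -4 - 1630 h - 952 p$)
$\frac{211869}{D{\left(\left(-13\right) \left(-2\right),m{\left(-31 \right)} \right)}} = \frac{211869}{-4 - 1630 \left(\left(-13\right) \left(-2\right)\right) - -29512} = \frac{211869}{-4 - 42380 + 29512} = \frac{211869}{-12872} = 211869 \left(- \frac{1}{12872}\right) = - \frac{211869}{12872}$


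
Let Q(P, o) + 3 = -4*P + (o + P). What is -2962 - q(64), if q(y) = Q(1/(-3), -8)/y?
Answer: -94779/32 ≈ -2961.8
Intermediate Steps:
Q(P, o) = -3 + o - 3*P (Q(P, o) = -3 + (-4*P + (o + P)) = -3 + (-4*P + (P + o)) = -3 + (o - 3*P) = -3 + o - 3*P)
q(y) = -10/y (q(y) = (-3 - 8 - 3/(-3))/y = (-3 - 8 - 3*(-⅓))/y = (-3 - 8 + 1)/y = -10/y)
-2962 - q(64) = -2962 - (-10)/64 = -2962 - 1*(-5/32) = -2962 + 5/32 = -94779/32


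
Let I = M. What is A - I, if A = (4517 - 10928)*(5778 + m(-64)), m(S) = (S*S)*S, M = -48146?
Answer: 1643610572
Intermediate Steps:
I = -48146
m(S) = S**3 (m(S) = S**2*S = S**3)
A = 1643562426 (A = (4517 - 10928)*(5778 + (-64)**3) = -6411*(5778 - 262144) = -6411*(-256366) = 1643562426)
A - I = 1643562426 - 1*(-48146) = 1643562426 + 48146 = 1643610572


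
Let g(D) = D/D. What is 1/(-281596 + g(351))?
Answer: -1/281595 ≈ -3.5512e-6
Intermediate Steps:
g(D) = 1
1/(-281596 + g(351)) = 1/(-281596 + 1) = 1/(-281595) = -1/281595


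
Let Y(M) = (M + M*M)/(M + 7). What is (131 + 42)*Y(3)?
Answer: 1038/5 ≈ 207.60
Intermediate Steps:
Y(M) = (M + M**2)/(7 + M)
(131 + 42)*Y(3) = (131 + 42)*(3*(1 + 3)/(7 + 3)) = 173*(3*4/10) = 173*(3*(1/10)*4) = 173*(6/5) = 1038/5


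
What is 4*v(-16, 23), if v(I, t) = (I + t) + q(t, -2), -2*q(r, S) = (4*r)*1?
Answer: -156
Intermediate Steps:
q(r, S) = -2*r (q(r, S) = -4*r/2 = -2*r)
v(I, t) = I - t (v(I, t) = (I + t) - 2*t = I - t)
4*v(-16, 23) = 4*(-16 - 1*23) = 4*(-16 - 23) = 4*(-39) = -156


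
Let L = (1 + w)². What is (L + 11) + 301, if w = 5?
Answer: 348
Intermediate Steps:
L = 36 (L = (1 + 5)² = 6² = 36)
(L + 11) + 301 = (36 + 11) + 301 = 47 + 301 = 348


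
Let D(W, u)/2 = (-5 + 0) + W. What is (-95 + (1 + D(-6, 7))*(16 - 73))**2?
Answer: 1214404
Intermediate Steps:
D(W, u) = -10 + 2*W (D(W, u) = 2*((-5 + 0) + W) = 2*(-5 + W) = -10 + 2*W)
(-95 + (1 + D(-6, 7))*(16 - 73))**2 = (-95 + (1 + (-10 + 2*(-6)))*(16 - 73))**2 = (-95 + (1 + (-10 - 12))*(-57))**2 = (-95 + (1 - 22)*(-57))**2 = (-95 - 21*(-57))**2 = (-95 + 1197)**2 = 1102**2 = 1214404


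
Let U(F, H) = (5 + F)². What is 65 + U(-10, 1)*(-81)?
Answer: -1960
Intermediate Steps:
65 + U(-10, 1)*(-81) = 65 + (5 - 10)²*(-81) = 65 + (-5)²*(-81) = 65 + 25*(-81) = 65 - 2025 = -1960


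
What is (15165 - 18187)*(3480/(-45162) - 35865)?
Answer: 815808346570/7527 ≈ 1.0838e+8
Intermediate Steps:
(15165 - 18187)*(3480/(-45162) - 35865) = -3022*(3480*(-1/45162) - 35865) = -3022*(-580/7527 - 35865) = -3022*(-269956435/7527) = 815808346570/7527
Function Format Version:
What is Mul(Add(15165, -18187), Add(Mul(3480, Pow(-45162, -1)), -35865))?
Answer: Rational(815808346570, 7527) ≈ 1.0838e+8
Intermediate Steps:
Mul(Add(15165, -18187), Add(Mul(3480, Pow(-45162, -1)), -35865)) = Mul(-3022, Add(Mul(3480, Rational(-1, 45162)), -35865)) = Mul(-3022, Add(Rational(-580, 7527), -35865)) = Mul(-3022, Rational(-269956435, 7527)) = Rational(815808346570, 7527)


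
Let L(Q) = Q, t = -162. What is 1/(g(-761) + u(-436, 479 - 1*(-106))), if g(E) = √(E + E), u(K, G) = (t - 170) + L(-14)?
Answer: -173/60619 - I*√1522/121238 ≈ -0.0028539 - 0.00032179*I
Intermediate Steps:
u(K, G) = -346 (u(K, G) = (-162 - 170) - 14 = -332 - 14 = -346)
g(E) = √2*√E (g(E) = √(2*E) = √2*√E)
1/(g(-761) + u(-436, 479 - 1*(-106))) = 1/(√2*√(-761) - 346) = 1/(√2*(I*√761) - 346) = 1/(I*√1522 - 346) = 1/(-346 + I*√1522)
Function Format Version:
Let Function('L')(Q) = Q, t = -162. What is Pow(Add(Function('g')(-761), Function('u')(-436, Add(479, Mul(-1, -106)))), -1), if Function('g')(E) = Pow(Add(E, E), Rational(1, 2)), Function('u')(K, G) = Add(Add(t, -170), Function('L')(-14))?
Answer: Add(Rational(-173, 60619), Mul(Rational(-1, 121238), I, Pow(1522, Rational(1, 2)))) ≈ Add(-0.0028539, Mul(-0.00032179, I))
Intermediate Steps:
Function('u')(K, G) = -346 (Function('u')(K, G) = Add(Add(-162, -170), -14) = Add(-332, -14) = -346)
Function('g')(E) = Mul(Pow(2, Rational(1, 2)), Pow(E, Rational(1, 2))) (Function('g')(E) = Pow(Mul(2, E), Rational(1, 2)) = Mul(Pow(2, Rational(1, 2)), Pow(E, Rational(1, 2))))
Pow(Add(Function('g')(-761), Function('u')(-436, Add(479, Mul(-1, -106)))), -1) = Pow(Add(Mul(Pow(2, Rational(1, 2)), Pow(-761, Rational(1, 2))), -346), -1) = Pow(Add(Mul(Pow(2, Rational(1, 2)), Mul(I, Pow(761, Rational(1, 2)))), -346), -1) = Pow(Add(Mul(I, Pow(1522, Rational(1, 2))), -346), -1) = Pow(Add(-346, Mul(I, Pow(1522, Rational(1, 2)))), -1)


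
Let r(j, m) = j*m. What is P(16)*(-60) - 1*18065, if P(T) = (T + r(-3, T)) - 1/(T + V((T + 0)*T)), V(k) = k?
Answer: -1097845/68 ≈ -16145.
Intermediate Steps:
P(T) = -1/(T + T²) - 2*T (P(T) = (T - 3*T) - 1/(T + (T + 0)*T) = -2*T - 1/(T + T*T) = -2*T - 1/(T + T²) = -1/(T + T²) - 2*T)
P(16)*(-60) - 1*18065 = ((-1 - 2*16² - 2*16³)/(16*(1 + 16)))*(-60) - 1*18065 = ((1/16)*(-1 - 2*256 - 2*4096)/17)*(-60) - 18065 = ((1/16)*(1/17)*(-1 - 512 - 8192))*(-60) - 18065 = ((1/16)*(1/17)*(-8705))*(-60) - 18065 = -8705/272*(-60) - 18065 = 130575/68 - 18065 = -1097845/68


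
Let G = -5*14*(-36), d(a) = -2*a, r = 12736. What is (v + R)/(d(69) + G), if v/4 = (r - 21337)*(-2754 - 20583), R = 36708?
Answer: 133820476/397 ≈ 3.3708e+5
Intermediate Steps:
G = 2520 (G = -70*(-36) = 2520)
v = 802886148 (v = 4*((12736 - 21337)*(-2754 - 20583)) = 4*(-8601*(-23337)) = 4*200721537 = 802886148)
(v + R)/(d(69) + G) = (802886148 + 36708)/(-2*69 + 2520) = 802922856/(-138 + 2520) = 802922856/2382 = 802922856*(1/2382) = 133820476/397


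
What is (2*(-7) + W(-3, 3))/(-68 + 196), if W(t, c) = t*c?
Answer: -23/128 ≈ -0.17969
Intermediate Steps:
W(t, c) = c*t
(2*(-7) + W(-3, 3))/(-68 + 196) = (2*(-7) + 3*(-3))/(-68 + 196) = (-14 - 9)/128 = -23*1/128 = -23/128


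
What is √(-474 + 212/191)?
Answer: I*√17251502/191 ≈ 21.746*I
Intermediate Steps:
√(-474 + 212/191) = √(-90322/191) = I*√17251502/191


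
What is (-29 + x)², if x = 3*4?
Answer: 289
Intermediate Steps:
x = 12
(-29 + x)² = (-29 + 12)² = (-17)² = 289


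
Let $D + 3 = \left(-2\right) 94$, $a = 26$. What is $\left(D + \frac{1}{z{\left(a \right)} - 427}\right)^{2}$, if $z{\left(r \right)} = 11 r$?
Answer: $\frac{725332624}{19881} \approx 36484.0$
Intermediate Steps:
$D = -191$ ($D = -3 - 188 = -191$)
$\left(D + \frac{1}{z{\left(a \right)} - 427}\right)^{2} = \left(-191 + \frac{1}{11 \cdot 26 - 427}\right)^{2} = \left(-191 + \frac{1}{286 - 427}\right)^{2} = \left(-191 + \frac{1}{-141}\right)^{2} = \left(-191 - \frac{1}{141}\right)^{2} = \left(- \frac{26932}{141}\right)^{2} = \frac{725332624}{19881}$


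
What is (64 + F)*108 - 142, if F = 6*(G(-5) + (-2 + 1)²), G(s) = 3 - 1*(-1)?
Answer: 10010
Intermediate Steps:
G(s) = 4 (G(s) = 3 + 1 = 4)
F = 30 (F = 6*(4 + (-2 + 1)²) = 6*(4 + (-1)²) = 6*(4 + 1) = 6*5 = 30)
(64 + F)*108 - 142 = (64 + 30)*108 - 142 = 94*108 - 142 = 10152 - 142 = 10010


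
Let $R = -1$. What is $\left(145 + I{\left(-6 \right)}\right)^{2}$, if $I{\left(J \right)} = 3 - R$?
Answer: $22201$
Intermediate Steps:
$I{\left(J \right)} = 4$ ($I{\left(J \right)} = 3 - -1 = 3 + 1 = 4$)
$\left(145 + I{\left(-6 \right)}\right)^{2} = \left(145 + 4\right)^{2} = 149^{2} = 22201$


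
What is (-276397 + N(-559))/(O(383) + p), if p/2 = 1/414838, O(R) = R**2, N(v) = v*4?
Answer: -57793778227/30426085692 ≈ -1.8995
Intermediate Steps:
N(v) = 4*v
p = 1/207419 (p = 2/414838 = 2*(1/414838) = 1/207419 ≈ 4.8212e-6)
(-276397 + N(-559))/(O(383) + p) = (-276397 + 4*(-559))/(383**2 + 1/207419) = (-276397 - 2236)/(146689 + 1/207419) = -278633/30426085692/207419 = -278633*207419/30426085692 = -57793778227/30426085692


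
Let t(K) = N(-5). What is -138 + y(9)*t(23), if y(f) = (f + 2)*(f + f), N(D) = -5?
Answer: -1128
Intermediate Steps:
t(K) = -5
y(f) = 2*f*(2 + f) (y(f) = (2 + f)*(2*f) = 2*f*(2 + f))
-138 + y(9)*t(23) = -138 + (2*9*(2 + 9))*(-5) = -138 + (2*9*11)*(-5) = -138 + 198*(-5) = -138 - 990 = -1128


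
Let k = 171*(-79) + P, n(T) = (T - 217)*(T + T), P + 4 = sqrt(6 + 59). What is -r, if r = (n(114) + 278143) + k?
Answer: -241146 - sqrt(65) ≈ -2.4115e+5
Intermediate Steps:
P = -4 + sqrt(65) (P = -4 + sqrt(6 + 59) = -4 + sqrt(65) ≈ 4.0623)
n(T) = 2*T*(-217 + T) (n(T) = (-217 + T)*(2*T) = 2*T*(-217 + T))
k = -13513 + sqrt(65) (k = 171*(-79) + (-4 + sqrt(65)) = -13509 + (-4 + sqrt(65)) = -13513 + sqrt(65) ≈ -13505.)
r = 241146 + sqrt(65) (r = (2*114*(-217 + 114) + 278143) + (-13513 + sqrt(65)) = (2*114*(-103) + 278143) + (-13513 + sqrt(65)) = (-23484 + 278143) + (-13513 + sqrt(65)) = 254659 + (-13513 + sqrt(65)) = 241146 + sqrt(65) ≈ 2.4115e+5)
-r = -(241146 + sqrt(65)) = -241146 - sqrt(65)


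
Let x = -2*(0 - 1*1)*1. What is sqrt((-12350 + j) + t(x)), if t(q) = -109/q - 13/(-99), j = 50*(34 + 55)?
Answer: I*sqrt(34649230)/66 ≈ 89.187*I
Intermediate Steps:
j = 4450 (j = 50*89 = 4450)
x = 2 (x = -2*(0 - 1)*1 = -2*(-1)*1 = 2*1 = 2)
t(q) = 13/99 - 109/q (t(q) = -109/q - 13*(-1/99) = -109/q + 13/99 = 13/99 - 109/q)
sqrt((-12350 + j) + t(x)) = sqrt((-12350 + 4450) + (13/99 - 109/2)) = sqrt(-7900 + (13/99 - 109*1/2)) = sqrt(-7900 + (13/99 - 109/2)) = sqrt(-7900 - 10765/198) = sqrt(-1574965/198) = I*sqrt(34649230)/66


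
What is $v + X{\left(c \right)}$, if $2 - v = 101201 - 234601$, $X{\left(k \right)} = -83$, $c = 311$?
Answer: $133319$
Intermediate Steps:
$v = 133402$ ($v = 2 - \left(101201 - 234601\right) = 2 - -133400 = 2 + 133400 = 133402$)
$v + X{\left(c \right)} = 133402 - 83 = 133319$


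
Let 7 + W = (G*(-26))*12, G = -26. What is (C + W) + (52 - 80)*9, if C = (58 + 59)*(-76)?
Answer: -1039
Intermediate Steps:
C = -8892 (C = 117*(-76) = -8892)
W = 8105 (W = -7 - 26*(-26)*12 = -7 + 676*12 = -7 + 8112 = 8105)
(C + W) + (52 - 80)*9 = (-8892 + 8105) + (52 - 80)*9 = -787 - 28*9 = -787 - 252 = -1039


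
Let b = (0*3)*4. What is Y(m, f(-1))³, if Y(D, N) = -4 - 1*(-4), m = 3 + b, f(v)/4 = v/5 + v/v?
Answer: 0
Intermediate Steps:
f(v) = 4 + 4*v/5 (f(v) = 4*(v/5 + v/v) = 4*(v*(⅕) + 1) = 4*(v/5 + 1) = 4*(1 + v/5) = 4 + 4*v/5)
b = 0 (b = 0*4 = 0)
m = 3 (m = 3 + 0 = 3)
Y(D, N) = 0 (Y(D, N) = -4 + 4 = 0)
Y(m, f(-1))³ = 0³ = 0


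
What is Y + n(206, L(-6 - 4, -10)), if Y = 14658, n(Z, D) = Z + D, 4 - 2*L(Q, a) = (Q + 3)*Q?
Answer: 14831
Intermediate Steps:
L(Q, a) = 2 - Q*(3 + Q)/2 (L(Q, a) = 2 - (Q + 3)*Q/2 = 2 - (3 + Q)*Q/2 = 2 - Q*(3 + Q)/2)
n(Z, D) = D + Z
Y + n(206, L(-6 - 4, -10)) = 14658 + ((2 - 3*(-6 - 4)/2 - (-6 - 4)²/2) + 206) = 14658 + ((2 - 3/2*(-10) - ½*(-10)²) + 206) = 14658 + ((2 + 15 - ½*100) + 206) = 14658 + ((2 + 15 - 50) + 206) = 14658 + (-33 + 206) = 14658 + 173 = 14831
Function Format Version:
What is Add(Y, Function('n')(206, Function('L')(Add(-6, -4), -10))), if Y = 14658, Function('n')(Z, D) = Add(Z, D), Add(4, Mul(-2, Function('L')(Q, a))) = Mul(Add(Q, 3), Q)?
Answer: 14831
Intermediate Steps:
Function('L')(Q, a) = Add(2, Mul(Rational(-1, 2), Q, Add(3, Q))) (Function('L')(Q, a) = Add(2, Mul(Rational(-1, 2), Mul(Add(Q, 3), Q))) = Add(2, Mul(Rational(-1, 2), Mul(Add(3, Q), Q))) = Add(2, Mul(Rational(-1, 2), Mul(Q, Add(3, Q)))) = Add(2, Mul(Rational(-1, 2), Q, Add(3, Q))))
Function('n')(Z, D) = Add(D, Z)
Add(Y, Function('n')(206, Function('L')(Add(-6, -4), -10))) = Add(14658, Add(Add(2, Mul(Rational(-3, 2), Add(-6, -4)), Mul(Rational(-1, 2), Pow(Add(-6, -4), 2))), 206)) = Add(14658, Add(Add(2, Mul(Rational(-3, 2), -10), Mul(Rational(-1, 2), Pow(-10, 2))), 206)) = Add(14658, Add(Add(2, 15, Mul(Rational(-1, 2), 100)), 206)) = Add(14658, Add(Add(2, 15, -50), 206)) = Add(14658, Add(-33, 206)) = Add(14658, 173) = 14831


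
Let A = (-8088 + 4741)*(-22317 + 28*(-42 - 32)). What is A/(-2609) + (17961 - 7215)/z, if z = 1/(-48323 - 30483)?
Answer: -2209511391067/2609 ≈ -8.4688e+8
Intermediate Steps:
z = -1/78806 (z = 1/(-78806) = -1/78806 ≈ -1.2689e-5)
A = 81629983 (A = -3347*(-22317 + 28*(-74)) = -3347*(-22317 - 2072) = -3347*(-24389) = 81629983)
A/(-2609) + (17961 - 7215)/z = 81629983/(-2609) + (17961 - 7215)/(-1/78806) = 81629983*(-1/2609) + 10746*(-78806) = -81629983/2609 - 846849276 = -2209511391067/2609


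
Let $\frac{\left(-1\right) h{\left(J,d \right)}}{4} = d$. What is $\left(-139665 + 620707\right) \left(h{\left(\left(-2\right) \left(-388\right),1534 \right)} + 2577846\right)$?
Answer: $1237100521820$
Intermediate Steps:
$h{\left(J,d \right)} = - 4 d$
$\left(-139665 + 620707\right) \left(h{\left(\left(-2\right) \left(-388\right),1534 \right)} + 2577846\right) = \left(-139665 + 620707\right) \left(\left(-4\right) 1534 + 2577846\right) = 481042 \left(-6136 + 2577846\right) = 481042 \cdot 2571710 = 1237100521820$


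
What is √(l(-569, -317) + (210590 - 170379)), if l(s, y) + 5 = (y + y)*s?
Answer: 2*√100238 ≈ 633.21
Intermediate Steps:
l(s, y) = -5 + 2*s*y (l(s, y) = -5 + (y + y)*s = -5 + (2*y)*s = -5 + 2*s*y)
√(l(-569, -317) + (210590 - 170379)) = √((-5 + 2*(-569)*(-317)) + (210590 - 170379)) = √((-5 + 360746) + 40211) = √(360741 + 40211) = √400952 = 2*√100238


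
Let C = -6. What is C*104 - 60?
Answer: -684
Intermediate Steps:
C*104 - 60 = -6*104 - 60 = -624 - 60 = -684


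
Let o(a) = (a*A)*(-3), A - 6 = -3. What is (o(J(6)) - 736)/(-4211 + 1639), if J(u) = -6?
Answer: 341/1286 ≈ 0.26516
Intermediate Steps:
A = 3 (A = 6 - 3 = 3)
o(a) = -9*a (o(a) = (a*3)*(-3) = (3*a)*(-3) = -9*a)
(o(J(6)) - 736)/(-4211 + 1639) = (-9*(-6) - 736)/(-4211 + 1639) = (54 - 736)/(-2572) = -682*(-1/2572) = 341/1286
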